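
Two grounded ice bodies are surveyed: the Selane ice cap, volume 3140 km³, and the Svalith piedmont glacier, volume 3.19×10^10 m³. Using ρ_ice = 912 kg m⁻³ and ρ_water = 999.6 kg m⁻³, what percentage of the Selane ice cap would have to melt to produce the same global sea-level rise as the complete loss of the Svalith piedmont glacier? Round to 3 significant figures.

Equal sea-level rise means equal mass of meltwater, i.e. equal mass of ice lost.
Ice mass of Svalith: 2.909×10^13 kg; ice mass of Selane: 2.864×10^15 kg.
Fraction required = 2.909×10^13 / 2.864×10^15 = 0.0102 → 1.02 %.

≈ 1.02 %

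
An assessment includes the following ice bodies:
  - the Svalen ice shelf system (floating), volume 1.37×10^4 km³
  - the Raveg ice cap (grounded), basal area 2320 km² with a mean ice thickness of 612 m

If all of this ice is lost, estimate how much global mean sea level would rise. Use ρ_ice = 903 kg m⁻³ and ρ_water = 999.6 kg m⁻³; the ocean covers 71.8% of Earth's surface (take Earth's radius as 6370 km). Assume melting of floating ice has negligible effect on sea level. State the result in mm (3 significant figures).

The Svalen ice shelf system is floating and already displaces its own weight of water, so its melt adds essentially nothing to sea level.
Raveg: ice volume = 2320 km² × 612 m = 1420 km³; 1420 × (903/999.6) = 1283 km³ of water.
Total added water ≈ 1.283×10^12 m³ over 3.66×10^14 m² → Δh = 3.50×10^-3 m = 3.50 mm.

≈ 3.50 mm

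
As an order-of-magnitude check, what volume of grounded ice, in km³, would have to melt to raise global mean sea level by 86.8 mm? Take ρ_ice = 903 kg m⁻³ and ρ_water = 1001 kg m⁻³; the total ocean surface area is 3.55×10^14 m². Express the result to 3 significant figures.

≈ 3.42×10^4 km³

Required water volume = Δh × A = 0.0868 m × 3.55×10^14 m² = 3.081×10^13 m³ = 3.081×10^4 km³.
Ice volume = water volume × ρ_w/ρ_ice = 3.081×10^4 × 1001/903 = 3.42×10^4 km³.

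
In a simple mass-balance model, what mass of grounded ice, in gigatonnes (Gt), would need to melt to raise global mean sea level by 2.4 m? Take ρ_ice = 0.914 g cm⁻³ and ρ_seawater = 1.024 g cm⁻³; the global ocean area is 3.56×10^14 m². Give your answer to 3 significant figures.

≈ 8.75×10^5 Gt

Required water volume = Δh × A = 2.4 m × 3.56×10^14 m² = 8.544×10^14 m³.
ρ_w = 1.024 g cm⁻³ = 1024 kg m⁻³, so the mass of water = 8.544×10^14 m³ × 1024 kg m⁻³ = 8.749×10^17 kg = 8.75×10^5 Gt (and the same mass of ice, by conservation).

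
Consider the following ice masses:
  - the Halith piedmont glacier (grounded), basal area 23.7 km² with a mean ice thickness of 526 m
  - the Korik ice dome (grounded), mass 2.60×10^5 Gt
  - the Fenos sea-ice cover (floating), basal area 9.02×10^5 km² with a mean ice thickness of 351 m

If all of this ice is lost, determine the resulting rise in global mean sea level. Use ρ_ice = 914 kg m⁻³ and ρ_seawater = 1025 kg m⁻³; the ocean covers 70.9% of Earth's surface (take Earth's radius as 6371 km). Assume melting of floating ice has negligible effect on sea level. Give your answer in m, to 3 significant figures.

≈ 0.701 m

Halith: ice volume = 23.7 km² × 526 m = 12.47 km³; 12.47 × (914/1025) = 11.12 km³ of water.
Korik: 2.60×10^5 Gt = 2.600×10^17 kg; dividing by ρ_w = 1025 kg m⁻³ gives 2.537×10^14 m³ of water.
The Fenos sea-ice cover is floating and already displaces its own weight of water, so its melt adds essentially nothing to sea level.
Total added water ≈ 2.537×10^14 m³ over 3.62×10^14 m² → Δh = 0.701 m.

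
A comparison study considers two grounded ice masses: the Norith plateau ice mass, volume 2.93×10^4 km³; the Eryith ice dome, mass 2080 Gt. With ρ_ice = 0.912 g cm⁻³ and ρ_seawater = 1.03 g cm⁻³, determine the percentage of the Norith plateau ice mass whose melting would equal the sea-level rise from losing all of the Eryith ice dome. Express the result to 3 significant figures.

Equal sea-level rise means equal mass of meltwater, i.e. equal mass of ice lost.
Ice mass of Eryith: 2.080×10^15 kg; ice mass of Norith: 2.672×10^16 kg.
Fraction required = 2.080×10^15 / 2.672×10^16 = 0.0778 → 7.78 %.

≈ 7.78 %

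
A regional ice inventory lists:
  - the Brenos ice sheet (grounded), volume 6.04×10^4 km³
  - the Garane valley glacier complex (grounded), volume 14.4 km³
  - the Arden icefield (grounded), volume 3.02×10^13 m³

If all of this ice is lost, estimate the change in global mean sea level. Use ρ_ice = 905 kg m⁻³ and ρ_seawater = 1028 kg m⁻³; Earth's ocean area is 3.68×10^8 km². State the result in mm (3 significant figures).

Brenos: 6.04×10^4 km³ × (905/1028) = 5.317×10^4 km³ of water.
Garane: 14.4 km³ × (905/1028) = 12.68 km³ of water.
Arden: 3.02×10^13 m³ × (905/1028) = 2.659×10^13 m³ of water.
Total added water ≈ 7.977×10^13 m³ over 3.68×10^14 m² → Δh = 0.217 m = 217 mm.

≈ 217 mm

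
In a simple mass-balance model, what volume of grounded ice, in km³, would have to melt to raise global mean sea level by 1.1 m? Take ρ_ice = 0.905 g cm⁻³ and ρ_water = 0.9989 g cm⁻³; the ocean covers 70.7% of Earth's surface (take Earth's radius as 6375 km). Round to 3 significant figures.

Required water volume = Δh × A = 1.1 m × 3.61×10^14 m² = 3.972×10^14 m³ = 3.972×10^5 km³.
Ice volume = water volume × ρ_w/ρ_ice = 3.972×10^5 × 998.9/905 = 4.38×10^5 km³.

≈ 4.38×10^5 km³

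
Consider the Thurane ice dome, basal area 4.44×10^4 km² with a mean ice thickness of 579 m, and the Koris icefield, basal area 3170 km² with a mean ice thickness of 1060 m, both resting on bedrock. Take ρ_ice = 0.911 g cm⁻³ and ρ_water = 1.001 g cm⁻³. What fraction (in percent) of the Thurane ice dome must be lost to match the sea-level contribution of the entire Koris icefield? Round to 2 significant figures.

≈ 13 %

Equal sea-level rise means equal mass of meltwater, i.e. equal mass of ice lost.
Ice mass of Koris: 3.061×10^15 kg; ice mass of Thurane: 2.342×10^16 kg.
Fraction required = 3.061×10^15 / 2.342×10^16 = 0.131 → 13 %.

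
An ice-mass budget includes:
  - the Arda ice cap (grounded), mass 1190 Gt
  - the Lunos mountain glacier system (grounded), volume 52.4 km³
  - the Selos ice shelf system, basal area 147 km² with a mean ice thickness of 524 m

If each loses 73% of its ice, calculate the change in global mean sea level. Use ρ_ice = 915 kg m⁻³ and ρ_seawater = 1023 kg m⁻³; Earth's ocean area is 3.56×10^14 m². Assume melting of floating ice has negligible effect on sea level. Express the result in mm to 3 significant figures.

Arda: 0.73 × 1190 Gt = 8.687×10^14 kg; dividing by ρ_w = 1023 kg m⁻³ gives 8.492×10^11 m³ of water.
Lunos: 0.73 × 52.4 km³ × (915/1023) = 34.21 km³ of water.
The Selos ice shelf system is floating and already displaces its own weight of water, so its melt adds essentially nothing to sea level.
Total added water ≈ 8.834×10^11 m³ over 3.56×10^14 m² → Δh = 2.48×10^-3 m = 2.48 mm.

≈ 2.48 mm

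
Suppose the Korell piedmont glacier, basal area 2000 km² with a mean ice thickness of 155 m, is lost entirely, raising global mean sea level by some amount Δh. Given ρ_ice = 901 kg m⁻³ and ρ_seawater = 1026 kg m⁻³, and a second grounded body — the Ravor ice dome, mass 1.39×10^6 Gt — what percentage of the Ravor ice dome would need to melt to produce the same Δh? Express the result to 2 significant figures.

Equal sea-level rise means equal mass of meltwater, i.e. equal mass of ice lost.
Ice mass of Korell: 2.793×10^14 kg; ice mass of Ravor: 1.390×10^18 kg.
Fraction required = 2.793×10^14 / 1.390×10^18 = 2.01×10^-4 → 0.020 %.

≈ 0.020 %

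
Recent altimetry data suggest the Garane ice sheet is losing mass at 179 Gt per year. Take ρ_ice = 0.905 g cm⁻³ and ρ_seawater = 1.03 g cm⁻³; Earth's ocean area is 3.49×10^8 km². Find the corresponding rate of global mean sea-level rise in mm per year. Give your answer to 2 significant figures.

≈ 0.50 mm/yr

ρ_w = 1.03 g cm⁻³ = 1030 kg m⁻³. Annual water volume added = 179 Gt / ρ_w = 1.790×10^14 kg / 1030 kg m⁻³ = 1.738×10^11 m³.
Δh per year = 1.738×10^11 / 3.49×10^14 = 4.98×10^-4 m = 0.50 mm.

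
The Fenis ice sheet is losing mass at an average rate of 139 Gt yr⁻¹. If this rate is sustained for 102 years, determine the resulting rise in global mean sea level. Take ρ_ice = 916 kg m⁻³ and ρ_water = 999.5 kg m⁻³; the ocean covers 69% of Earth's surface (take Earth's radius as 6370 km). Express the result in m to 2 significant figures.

≈ 0.040 m

Total mass lost = 139 Gt/yr × 102 yr = 1.418×10^4 Gt = 1.418×10^16 kg.
ρ_w = 999.5 kg m⁻³, so water volume = 1.418×10^16 / 999.5 = 1.419×10^13 m³.
Δh = 1.419×10^13 / 3.52×10^14 = 0.0403 m.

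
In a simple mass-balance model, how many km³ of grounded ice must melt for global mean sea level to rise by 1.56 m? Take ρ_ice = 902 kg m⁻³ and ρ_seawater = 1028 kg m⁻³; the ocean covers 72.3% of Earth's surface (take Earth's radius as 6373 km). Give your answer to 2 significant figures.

Required water volume = Δh × A = 1.56 m × 3.69×10^14 m² = 5.757×10^14 m³ = 5.757×10^5 km³.
Ice volume = water volume × ρ_w/ρ_ice = 5.757×10^5 × 1028/902 = 6.6×10^5 km³.

≈ 6.6×10^5 km³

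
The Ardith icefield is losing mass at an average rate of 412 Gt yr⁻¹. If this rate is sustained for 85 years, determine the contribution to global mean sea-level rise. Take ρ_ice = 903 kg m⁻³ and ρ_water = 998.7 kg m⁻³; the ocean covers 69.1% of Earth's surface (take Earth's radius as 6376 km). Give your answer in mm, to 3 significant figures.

Total mass lost = 412 Gt/yr × 85 yr = 3.502×10^4 Gt = 3.502×10^16 kg.
ρ_w = 998.7 kg m⁻³, so water volume = 3.502×10^16 / 998.7 = 3.507×10^13 m³.
Δh = 3.507×10^13 / 3.53×10^14 = 0.0993 m = 99.3 mm.

≈ 99.3 mm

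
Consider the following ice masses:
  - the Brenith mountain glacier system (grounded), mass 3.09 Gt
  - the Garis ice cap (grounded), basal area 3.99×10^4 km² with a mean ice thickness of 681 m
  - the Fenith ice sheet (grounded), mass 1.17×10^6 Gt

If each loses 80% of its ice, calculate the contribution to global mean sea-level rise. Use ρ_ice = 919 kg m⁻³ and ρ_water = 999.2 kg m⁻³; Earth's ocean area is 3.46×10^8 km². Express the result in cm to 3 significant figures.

Brenith: 0.8 × 3.09 Gt = 2.472×10^12 kg; dividing by ρ_w = 999.2 kg m⁻³ gives 2.474×10^9 m³ of water.
Garis: ice volume = 3.99×10^4 km² × 681 m = 2.717×10^4 km³; 0.8 × 2.717×10^4 × (919/999.2) = 1.999×10^4 km³ of water.
Fenith: 0.8 × 1.17×10^6 Gt = 9.360×10^17 kg; dividing by ρ_w = 999.2 kg m⁻³ gives 9.367×10^14 m³ of water.
Total added water ≈ 9.567×10^14 m³ over 3.46×10^14 m² → Δh = 2.77 m = 277 cm.

≈ 277 cm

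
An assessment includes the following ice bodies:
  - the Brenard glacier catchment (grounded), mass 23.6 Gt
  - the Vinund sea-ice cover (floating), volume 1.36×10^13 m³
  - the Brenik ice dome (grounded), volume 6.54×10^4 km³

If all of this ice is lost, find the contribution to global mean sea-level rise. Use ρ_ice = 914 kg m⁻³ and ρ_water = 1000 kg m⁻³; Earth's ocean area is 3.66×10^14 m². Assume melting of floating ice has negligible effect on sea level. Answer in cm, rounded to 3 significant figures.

Brenard: 23.6 Gt = 2.360×10^13 kg; dividing by ρ_w = 1000 kg m⁻³ gives 2.360×10^10 m³ of water.
The Vinund sea-ice cover is floating and already displaces its own weight of water, so its melt adds essentially nothing to sea level.
Brenik: 6.54×10^4 km³ × (914/1000) = 5.978×10^4 km³ of water.
Total added water ≈ 5.980×10^13 m³ over 3.66×10^14 m² → Δh = 0.163 m = 16.3 cm.

≈ 16.3 cm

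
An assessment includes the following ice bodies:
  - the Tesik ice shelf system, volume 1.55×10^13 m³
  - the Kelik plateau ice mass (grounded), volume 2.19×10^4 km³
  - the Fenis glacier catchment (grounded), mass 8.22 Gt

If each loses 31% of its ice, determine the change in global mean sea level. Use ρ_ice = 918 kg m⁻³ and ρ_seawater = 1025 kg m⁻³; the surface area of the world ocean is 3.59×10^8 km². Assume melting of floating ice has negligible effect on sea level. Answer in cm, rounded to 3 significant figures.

≈ 1.69 cm

The Tesik ice shelf system is floating and already displaces its own weight of water, so its melt adds essentially nothing to sea level.
Kelik: 0.31 × 2.19×10^4 km³ × (918/1025) = 6080 km³ of water.
Fenis: 0.31 × 8.22 Gt = 2.548×10^12 kg; dividing by ρ_w = 1025 kg m⁻³ gives 2.486×10^9 m³ of water.
Total added water ≈ 6.083×10^12 m³ over 3.59×10^14 m² → Δh = 0.0169 m = 1.69 cm.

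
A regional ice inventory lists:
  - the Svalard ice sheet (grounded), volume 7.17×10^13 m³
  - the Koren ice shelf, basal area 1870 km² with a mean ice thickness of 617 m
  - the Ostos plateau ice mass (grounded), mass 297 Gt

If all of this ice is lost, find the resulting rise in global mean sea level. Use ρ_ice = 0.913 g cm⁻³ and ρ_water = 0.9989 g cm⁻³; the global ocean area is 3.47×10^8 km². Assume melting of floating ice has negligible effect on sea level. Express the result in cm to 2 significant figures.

Svalard: 7.17×10^13 m³ × (913/998.9) = 6.553×10^13 m³ of water.
The Koren ice shelf is floating and already displaces its own weight of water, so its melt adds essentially nothing to sea level.
Ostos: 297 Gt = 2.970×10^14 kg; dividing by ρ_w = 0.9989 g cm⁻³ = 998.9 kg m⁻³ gives 2.973×10^11 m³ of water.
Total added water ≈ 6.583×10^13 m³ over 3.47×10^14 m² → Δh = 0.190 m = 19 cm.

≈ 19 cm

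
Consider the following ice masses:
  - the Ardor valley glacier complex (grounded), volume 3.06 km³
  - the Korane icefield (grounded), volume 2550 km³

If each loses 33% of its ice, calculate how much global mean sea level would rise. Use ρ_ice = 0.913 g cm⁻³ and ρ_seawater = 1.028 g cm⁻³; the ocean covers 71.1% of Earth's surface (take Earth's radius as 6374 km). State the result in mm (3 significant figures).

Ardor: 0.33 × 3.06 km³ × (913/1028) = 0.8968 km³ of water.
Korane: 0.33 × 2550 km³ × (913/1028) = 747.4 km³ of water.
Total added water ≈ 7.483×10^11 m³ over 3.63×10^14 m² → Δh = 2.06×10^-3 m = 2.06 mm.

≈ 2.06 mm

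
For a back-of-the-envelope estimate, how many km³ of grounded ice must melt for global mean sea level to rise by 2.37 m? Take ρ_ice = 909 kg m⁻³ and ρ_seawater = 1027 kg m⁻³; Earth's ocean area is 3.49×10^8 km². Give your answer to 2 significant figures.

≈ 9.3×10^5 km³

Required water volume = Δh × A = 2.37 m × 3.49×10^14 m² = 8.271×10^14 m³ = 8.271×10^5 km³.
Ice volume = water volume × ρ_w/ρ_ice = 8.271×10^5 × 1027/909 = 9.3×10^5 km³.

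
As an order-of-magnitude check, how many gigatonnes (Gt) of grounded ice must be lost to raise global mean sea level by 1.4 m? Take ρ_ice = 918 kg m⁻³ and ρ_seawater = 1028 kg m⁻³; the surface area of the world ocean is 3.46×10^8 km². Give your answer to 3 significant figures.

≈ 4.98×10^5 Gt

Required water volume = Δh × A = 1.4 m × 3.46×10^14 m² = 4.844×10^14 m³.
ρ_w = 1028 kg m⁻³, so the mass of water = 4.844×10^14 m³ × 1028 kg m⁻³ = 4.980×10^17 kg = 4.98×10^5 Gt (and the same mass of ice, by conservation).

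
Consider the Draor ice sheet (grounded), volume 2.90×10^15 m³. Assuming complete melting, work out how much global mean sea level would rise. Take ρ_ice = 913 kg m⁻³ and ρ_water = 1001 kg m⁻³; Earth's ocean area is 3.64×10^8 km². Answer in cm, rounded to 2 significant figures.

≈ 730 cm

Draor: 2.90×10^15 m³ × (913/1001) = 2.645×10^15 m³ of water.
Spread over 3.64×10^14 m² of ocean, Δh = 2.645×10^15 / 3.64×10^14 = 7.27 m = 730 cm.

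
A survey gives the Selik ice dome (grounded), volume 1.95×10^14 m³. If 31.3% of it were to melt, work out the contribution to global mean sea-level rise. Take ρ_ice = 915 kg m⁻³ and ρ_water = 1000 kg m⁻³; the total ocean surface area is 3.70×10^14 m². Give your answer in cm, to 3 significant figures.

≈ 15.1 cm

Selik: 0.313 × 1.95×10^14 m³ × (915/1000) = 5.585×10^13 m³ of water.
Spread over 3.70×10^14 m² of ocean, Δh = 5.585×10^13 / 3.70×10^14 = 0.151 m = 15.1 cm.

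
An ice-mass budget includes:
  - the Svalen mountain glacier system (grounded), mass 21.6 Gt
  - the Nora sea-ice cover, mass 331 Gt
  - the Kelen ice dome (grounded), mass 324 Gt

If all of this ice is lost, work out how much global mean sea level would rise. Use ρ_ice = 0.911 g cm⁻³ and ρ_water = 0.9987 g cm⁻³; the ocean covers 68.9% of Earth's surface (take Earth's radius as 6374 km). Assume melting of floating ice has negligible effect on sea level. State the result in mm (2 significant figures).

Svalen: 21.6 Gt = 2.160×10^13 kg; dividing by ρ_w = 0.9987 g cm⁻³ = 998.7 kg m⁻³ gives 2.163×10^10 m³ of water.
The Nora sea-ice cover is floating and already displaces its own weight of water, so its melt adds essentially nothing to sea level.
Kelen: 324 Gt = 3.240×10^14 kg; dividing by ρ_w = 998.7 kg m⁻³ gives 3.244×10^11 m³ of water.
Total added water ≈ 3.460×10^11 m³ over 3.52×10^14 m² → Δh = 9.84×10^-4 m = 0.98 mm.

≈ 0.98 mm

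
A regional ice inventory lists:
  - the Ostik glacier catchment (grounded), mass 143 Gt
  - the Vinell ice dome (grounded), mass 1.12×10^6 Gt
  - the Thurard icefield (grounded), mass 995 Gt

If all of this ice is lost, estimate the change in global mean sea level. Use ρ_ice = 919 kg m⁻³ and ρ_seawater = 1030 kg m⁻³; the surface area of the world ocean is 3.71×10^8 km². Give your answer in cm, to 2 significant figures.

Ostik: 143 Gt = 1.430×10^14 kg; dividing by ρ_w = 1030 kg m⁻³ gives 1.388×10^11 m³ of water.
Vinell: 1.12×10^6 Gt = 1.120×10^18 kg; dividing by ρ_w = 1030 kg m⁻³ gives 1.087×10^15 m³ of water.
Thurard: 995 Gt = 9.950×10^14 kg; dividing by ρ_w = 1030 kg m⁻³ gives 9.660×10^11 m³ of water.
Total added water ≈ 1.088×10^15 m³ over 3.71×10^14 m² → Δh = 2.93 m = 290 cm.

≈ 290 cm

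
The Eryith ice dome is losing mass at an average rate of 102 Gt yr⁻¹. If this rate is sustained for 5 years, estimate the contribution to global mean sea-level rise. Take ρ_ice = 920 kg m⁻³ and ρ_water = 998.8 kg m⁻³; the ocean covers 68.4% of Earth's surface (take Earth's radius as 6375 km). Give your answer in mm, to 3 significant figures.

≈ 1.46 mm

Total mass lost = 102 Gt/yr × 5 yr = 510.0 Gt = 5.100×10^14 kg.
ρ_w = 998.8 kg m⁻³, so water volume = 5.100×10^14 / 998.8 = 5.106×10^11 m³.
Δh = 5.106×10^11 / 3.49×10^14 = 1.46×10^-3 m = 1.46 mm.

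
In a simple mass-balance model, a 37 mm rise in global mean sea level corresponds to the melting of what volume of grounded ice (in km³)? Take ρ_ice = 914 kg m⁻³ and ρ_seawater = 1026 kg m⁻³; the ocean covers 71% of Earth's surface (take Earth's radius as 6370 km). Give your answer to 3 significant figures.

≈ 1.50×10^4 km³

Required water volume = Δh × A = 0.037 m × 3.62×10^14 m² = 1.340×10^13 m³ = 1.340×10^4 km³.
Ice volume = water volume × ρ_w/ρ_ice = 1.340×10^4 × 1026/914 = 1.50×10^4 km³.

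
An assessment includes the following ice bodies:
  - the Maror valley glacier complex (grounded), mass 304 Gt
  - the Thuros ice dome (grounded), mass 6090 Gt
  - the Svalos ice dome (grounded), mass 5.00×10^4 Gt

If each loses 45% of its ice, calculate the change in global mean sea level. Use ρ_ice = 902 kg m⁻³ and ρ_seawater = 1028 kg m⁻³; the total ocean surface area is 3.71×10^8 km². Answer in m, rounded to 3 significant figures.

≈ 0.0665 m

Maror: 0.45 × 304 Gt = 1.368×10^14 kg; dividing by ρ_w = 1028 kg m⁻³ gives 1.331×10^11 m³ of water.
Thuros: 0.45 × 6090 Gt = 2.740×10^15 kg; dividing by ρ_w = 1028 kg m⁻³ gives 2.666×10^12 m³ of water.
Svalos: 0.45 × 5.00×10^4 Gt = 2.250×10^16 kg; dividing by ρ_w = 1028 kg m⁻³ gives 2.189×10^13 m³ of water.
Total added water ≈ 2.469×10^13 m³ over 3.71×10^14 m² → Δh = 0.0665 m.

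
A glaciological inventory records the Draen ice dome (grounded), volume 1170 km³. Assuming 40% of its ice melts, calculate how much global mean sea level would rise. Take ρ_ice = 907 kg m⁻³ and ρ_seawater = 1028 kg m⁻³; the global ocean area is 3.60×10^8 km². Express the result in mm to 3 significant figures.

≈ 1.15 mm

Draen: 0.4 × 1170 km³ × (907/1028) = 412.9 km³ of water.
Spread over 3.60×10^14 m² of ocean, Δh = 4.129×10^11 / 3.60×10^14 = 1.15×10^-3 m = 1.15 mm.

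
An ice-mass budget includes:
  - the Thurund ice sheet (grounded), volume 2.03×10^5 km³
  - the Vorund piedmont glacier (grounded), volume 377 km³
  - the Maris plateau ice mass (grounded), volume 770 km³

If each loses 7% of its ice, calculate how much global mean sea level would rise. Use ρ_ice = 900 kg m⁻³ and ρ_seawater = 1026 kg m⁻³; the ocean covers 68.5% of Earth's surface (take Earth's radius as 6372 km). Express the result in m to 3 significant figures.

≈ 0.0359 m

Thurund: 0.07 × 2.03×10^5 km³ × (900/1026) = 1.246×10^4 km³ of water.
Vorund: 0.07 × 377 km³ × (900/1026) = 23.15 km³ of water.
Maris: 0.07 × 770 km³ × (900/1026) = 47.28 km³ of water.
Total added water ≈ 1.254×10^13 m³ over 3.50×10^14 m² → Δh = 0.0359 m.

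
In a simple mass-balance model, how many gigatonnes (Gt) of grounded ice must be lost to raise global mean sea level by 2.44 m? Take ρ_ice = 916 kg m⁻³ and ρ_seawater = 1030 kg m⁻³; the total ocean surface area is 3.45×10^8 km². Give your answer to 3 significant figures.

≈ 8.67×10^5 Gt

Required water volume = Δh × A = 2.44 m × 3.45×10^14 m² = 8.418×10^14 m³.
ρ_w = 1030 kg m⁻³, so the mass of water = 8.418×10^14 m³ × 1030 kg m⁻³ = 8.671×10^17 kg = 8.67×10^5 Gt (and the same mass of ice, by conservation).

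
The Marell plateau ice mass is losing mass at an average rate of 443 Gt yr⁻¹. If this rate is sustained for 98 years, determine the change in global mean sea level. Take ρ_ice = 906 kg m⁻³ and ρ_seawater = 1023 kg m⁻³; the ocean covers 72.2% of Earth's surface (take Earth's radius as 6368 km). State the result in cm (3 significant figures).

≈ 11.5 cm

Total mass lost = 443 Gt/yr × 98 yr = 4.341×10^4 Gt = 4.341×10^16 kg.
ρ_w = 1023 kg m⁻³, so water volume = 4.341×10^16 / 1023 = 4.244×10^13 m³.
Δh = 4.244×10^13 / 3.68×10^14 = 0.115 m = 11.5 cm.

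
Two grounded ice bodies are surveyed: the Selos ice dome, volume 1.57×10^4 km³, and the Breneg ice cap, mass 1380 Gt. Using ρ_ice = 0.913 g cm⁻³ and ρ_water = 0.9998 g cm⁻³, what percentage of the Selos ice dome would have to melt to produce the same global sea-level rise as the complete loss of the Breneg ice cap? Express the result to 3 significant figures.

Equal sea-level rise means equal mass of meltwater, i.e. equal mass of ice lost.
Ice mass of Breneg: 1.380×10^15 kg; ice mass of Selos: 1.433×10^16 kg.
Fraction required = 1.380×10^15 / 1.433×10^16 = 0.0963 → 9.63 %.

≈ 9.63 %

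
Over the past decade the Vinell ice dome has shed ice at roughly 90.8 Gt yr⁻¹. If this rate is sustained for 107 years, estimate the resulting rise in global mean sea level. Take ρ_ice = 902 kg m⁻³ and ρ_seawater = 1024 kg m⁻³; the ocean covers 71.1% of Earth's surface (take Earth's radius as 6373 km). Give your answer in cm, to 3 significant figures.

≈ 2.61 cm

Total mass lost = 90.8 Gt/yr × 107 yr = 9716 Gt = 9.716×10^15 kg.
ρ_w = 1024 kg m⁻³, so water volume = 9.716×10^15 / 1024 = 9.488×10^12 m³.
Δh = 9.488×10^12 / 3.63×10^14 = 0.0261 m = 2.61 cm.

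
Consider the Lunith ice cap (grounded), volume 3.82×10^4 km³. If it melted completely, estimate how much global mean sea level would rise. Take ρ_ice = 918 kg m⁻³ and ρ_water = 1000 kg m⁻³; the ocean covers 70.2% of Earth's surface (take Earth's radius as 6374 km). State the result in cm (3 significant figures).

Lunith: 3.82×10^4 km³ × (918/1000) = 3.507×10^4 km³ of water.
Spread over 3.58×10^14 m² of ocean, Δh = 3.507×10^13 / 3.58×10^14 = 0.0978 m = 9.78 cm.

≈ 9.78 cm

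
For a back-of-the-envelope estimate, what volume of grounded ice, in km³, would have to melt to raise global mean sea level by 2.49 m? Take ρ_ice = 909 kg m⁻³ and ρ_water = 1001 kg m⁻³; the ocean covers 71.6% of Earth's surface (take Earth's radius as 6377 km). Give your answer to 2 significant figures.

Required water volume = Δh × A = 2.49 m × 3.66×10^14 m² = 9.111×10^14 m³ = 9.111×10^5 km³.
Ice volume = water volume × ρ_w/ρ_ice = 9.111×10^5 × 1001/909 = 1.0×10^6 km³.

≈ 1.0×10^6 km³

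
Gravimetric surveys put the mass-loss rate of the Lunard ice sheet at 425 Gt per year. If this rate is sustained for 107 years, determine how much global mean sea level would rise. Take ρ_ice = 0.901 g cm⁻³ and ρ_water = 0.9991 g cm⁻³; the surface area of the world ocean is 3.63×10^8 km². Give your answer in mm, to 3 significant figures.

Total mass lost = 425 Gt/yr × 107 yr = 4.548×10^4 Gt = 4.548×10^16 kg.
ρ_w = 0.9991 g cm⁻³ = 999.1 kg m⁻³, so water volume = 4.548×10^16 / 999.1 = 4.552×10^13 m³.
Δh = 4.552×10^13 / 3.63×10^14 = 0.125 m = 125 mm.

≈ 125 mm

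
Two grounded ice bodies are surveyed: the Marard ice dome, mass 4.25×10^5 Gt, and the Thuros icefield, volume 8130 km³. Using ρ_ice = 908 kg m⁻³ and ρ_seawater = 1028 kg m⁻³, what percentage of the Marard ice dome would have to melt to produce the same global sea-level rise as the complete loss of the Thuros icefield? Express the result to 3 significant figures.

≈ 1.74 %

Equal sea-level rise means equal mass of meltwater, i.e. equal mass of ice lost.
Ice mass of Thuros: 7.382×10^15 kg; ice mass of Marard: 4.250×10^17 kg.
Fraction required = 7.382×10^15 / 4.250×10^17 = 0.0174 → 1.74 %.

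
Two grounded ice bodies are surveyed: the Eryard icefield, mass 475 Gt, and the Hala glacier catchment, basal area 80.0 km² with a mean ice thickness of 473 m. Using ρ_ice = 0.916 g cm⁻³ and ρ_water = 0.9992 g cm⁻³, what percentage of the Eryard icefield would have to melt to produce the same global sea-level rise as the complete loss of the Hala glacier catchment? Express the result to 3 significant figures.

Equal sea-level rise means equal mass of meltwater, i.e. equal mass of ice lost.
Ice mass of Hala: 3.466×10^13 kg; ice mass of Eryard: 4.750×10^14 kg.
Fraction required = 3.466×10^13 / 4.750×10^14 = 0.0730 → 7.30 %.

≈ 7.30 %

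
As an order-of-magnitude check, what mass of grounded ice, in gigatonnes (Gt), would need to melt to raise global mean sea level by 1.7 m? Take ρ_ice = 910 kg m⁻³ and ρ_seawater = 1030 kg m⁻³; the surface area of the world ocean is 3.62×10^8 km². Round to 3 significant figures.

Required water volume = Δh × A = 1.7 m × 3.62×10^14 m² = 6.154×10^14 m³.
ρ_w = 1030 kg m⁻³, so the mass of water = 6.154×10^14 m³ × 1030 kg m⁻³ = 6.339×10^17 kg = 6.34×10^5 Gt (and the same mass of ice, by conservation).

≈ 6.34×10^5 Gt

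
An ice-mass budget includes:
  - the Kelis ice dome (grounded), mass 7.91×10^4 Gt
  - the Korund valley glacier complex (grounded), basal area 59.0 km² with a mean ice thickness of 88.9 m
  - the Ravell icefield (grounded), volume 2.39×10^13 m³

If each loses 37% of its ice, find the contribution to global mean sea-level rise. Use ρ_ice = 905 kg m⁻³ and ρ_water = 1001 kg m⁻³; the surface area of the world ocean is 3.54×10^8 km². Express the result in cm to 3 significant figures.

≈ 10.5 cm

Kelis: 0.37 × 7.91×10^4 Gt = 2.927×10^16 kg; dividing by ρ_w = 1001 kg m⁻³ gives 2.924×10^13 m³ of water.
Korund: ice volume = 59.0 km² × 88.9 m = 5.245 km³; 0.37 × 5.245 × (905/1001) = 1.755 km³ of water.
Ravell: 0.37 × 2.39×10^13 m³ × (905/1001) = 7.995×10^12 m³ of water.
Total added water ≈ 3.723×10^13 m³ over 3.54×10^14 m² → Δh = 0.105 m = 10.5 cm.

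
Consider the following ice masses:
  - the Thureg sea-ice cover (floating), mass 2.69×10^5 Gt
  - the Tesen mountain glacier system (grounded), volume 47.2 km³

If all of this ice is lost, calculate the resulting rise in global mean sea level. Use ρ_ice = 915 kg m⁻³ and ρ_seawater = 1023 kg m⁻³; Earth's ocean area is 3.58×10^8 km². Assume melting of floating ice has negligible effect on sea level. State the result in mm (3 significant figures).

≈ 0.118 mm

The Thureg sea-ice cover is floating and already displaces its own weight of water, so its melt adds essentially nothing to sea level.
Tesen: 47.2 km³ × (915/1023) = 42.22 km³ of water.
Total added water ≈ 4.222×10^10 m³ over 3.58×10^14 m² → Δh = 1.18×10^-4 m = 0.118 mm.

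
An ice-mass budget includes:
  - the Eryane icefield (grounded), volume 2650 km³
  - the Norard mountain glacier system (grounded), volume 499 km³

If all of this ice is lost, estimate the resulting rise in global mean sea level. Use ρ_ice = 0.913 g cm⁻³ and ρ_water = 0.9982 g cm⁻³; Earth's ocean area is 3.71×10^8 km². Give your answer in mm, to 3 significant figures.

≈ 7.76 mm

Eryane: 2650 km³ × (913/998.2) = 2424 km³ of water.
Norard: 499 km³ × (913/998.2) = 456.4 km³ of water.
Total added water ≈ 2.880×10^12 m³ over 3.71×10^14 m² → Δh = 7.76×10^-3 m = 7.76 mm.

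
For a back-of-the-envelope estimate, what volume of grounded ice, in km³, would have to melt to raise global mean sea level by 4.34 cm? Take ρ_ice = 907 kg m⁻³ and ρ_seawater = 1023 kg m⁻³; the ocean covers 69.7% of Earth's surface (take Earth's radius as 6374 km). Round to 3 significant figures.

≈ 1.74×10^4 km³

Required water volume = Δh × A = 0.0434 m × 3.56×10^14 m² = 1.544×10^13 m³ = 1.544×10^4 km³.
Ice volume = water volume × ρ_w/ρ_ice = 1.544×10^4 × 1023/907 = 1.74×10^4 km³.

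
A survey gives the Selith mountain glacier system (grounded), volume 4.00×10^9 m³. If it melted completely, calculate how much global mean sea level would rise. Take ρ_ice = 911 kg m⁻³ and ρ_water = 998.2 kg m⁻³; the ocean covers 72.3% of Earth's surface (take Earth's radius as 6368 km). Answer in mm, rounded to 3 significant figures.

Selith: 4.00×10^9 m³ × (911/998.2) = 3.651×10^9 m³ of water.
Spread over 3.68×10^14 m² of ocean, Δh = 3.651×10^9 / 3.68×10^14 = 9.91×10^-6 m = 9.91×10^-3 mm.

≈ 9.91×10^-3 mm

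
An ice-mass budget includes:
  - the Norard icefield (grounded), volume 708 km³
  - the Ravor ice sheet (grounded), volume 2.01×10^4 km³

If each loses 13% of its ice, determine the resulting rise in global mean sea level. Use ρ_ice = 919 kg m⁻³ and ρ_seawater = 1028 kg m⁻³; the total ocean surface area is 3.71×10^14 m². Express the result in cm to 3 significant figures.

Norard: 0.13 × 708 km³ × (919/1028) = 82.28 km³ of water.
Ravor: 0.13 × 2.01×10^4 km³ × (919/1028) = 2336 km³ of water.
Total added water ≈ 2.418×10^12 m³ over 3.71×10^14 m² → Δh = 6.52×10^-3 m = 0.652 cm.

≈ 0.652 cm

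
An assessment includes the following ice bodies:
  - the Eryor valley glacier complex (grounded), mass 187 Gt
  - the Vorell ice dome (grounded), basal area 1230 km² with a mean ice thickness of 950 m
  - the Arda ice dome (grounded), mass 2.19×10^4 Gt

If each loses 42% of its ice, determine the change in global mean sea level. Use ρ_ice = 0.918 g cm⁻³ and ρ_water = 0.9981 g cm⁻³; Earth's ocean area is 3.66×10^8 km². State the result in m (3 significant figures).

Eryor: 0.42 × 187 Gt = 7.854×10^13 kg; dividing by ρ_w = 0.9981 g cm⁻³ = 998.1 kg m⁻³ gives 7.869×10^10 m³ of water.
Vorell: ice volume = 1230 km² × 950 m = 1168 km³; 0.42 × 1168 × (918/998.1) = 451.4 km³ of water.
Arda: 0.42 × 2.19×10^4 Gt = 9.198×10^15 kg; dividing by ρ_w = 998.1 kg m⁻³ gives 9.216×10^12 m³ of water.
Total added water ≈ 9.746×10^12 m³ over 3.66×10^14 m² → Δh = 0.0266 m.

≈ 0.0266 m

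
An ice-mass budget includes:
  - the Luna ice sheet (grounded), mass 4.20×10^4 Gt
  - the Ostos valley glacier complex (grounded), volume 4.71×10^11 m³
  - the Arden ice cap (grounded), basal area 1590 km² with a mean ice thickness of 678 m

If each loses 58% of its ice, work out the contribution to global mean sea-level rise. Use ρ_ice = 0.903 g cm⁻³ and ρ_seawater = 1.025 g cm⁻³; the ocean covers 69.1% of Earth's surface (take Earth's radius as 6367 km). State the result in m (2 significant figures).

Luna: 0.58 × 4.20×10^4 Gt = 2.436×10^16 kg; dividing by ρ_w = 1.025 g cm⁻³ = 1025 kg m⁻³ gives 2.377×10^13 m³ of water.
Ostos: 0.58 × 4.71×10^11 m³ × (903/1025) = 2.407×10^11 m³ of water.
Arden: ice volume = 1590 km² × 678 m = 1078 km³; 0.58 × 1078 × (903/1025) = 550.8 km³ of water.
Total added water ≈ 2.456×10^13 m³ over 3.52×10^14 m² → Δh = 0.0698 m.

≈ 0.070 m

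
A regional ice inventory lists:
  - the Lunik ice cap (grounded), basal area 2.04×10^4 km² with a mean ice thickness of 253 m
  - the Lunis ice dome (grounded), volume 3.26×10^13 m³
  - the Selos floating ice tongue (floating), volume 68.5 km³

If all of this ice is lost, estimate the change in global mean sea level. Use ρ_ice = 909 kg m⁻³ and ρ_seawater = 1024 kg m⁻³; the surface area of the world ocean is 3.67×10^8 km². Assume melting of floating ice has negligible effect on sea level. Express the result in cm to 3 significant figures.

Lunik: ice volume = 2.04×10^4 km² × 253 m = 5161 km³; 5161 × (909/1024) = 4582 km³ of water.
Lunis: 3.26×10^13 m³ × (909/1024) = 2.894×10^13 m³ of water.
The Selos floating ice tongue is floating and already displaces its own weight of water, so its melt adds essentially nothing to sea level.
Total added water ≈ 3.352×10^13 m³ over 3.67×10^14 m² → Δh = 0.0913 m = 9.13 cm.

≈ 9.13 cm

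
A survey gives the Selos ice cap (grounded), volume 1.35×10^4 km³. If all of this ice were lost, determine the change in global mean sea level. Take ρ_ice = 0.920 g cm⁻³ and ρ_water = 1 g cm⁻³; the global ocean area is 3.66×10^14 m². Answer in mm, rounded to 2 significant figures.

≈ 34 mm

Selos: 1.35×10^4 km³ × (920/1000) = 1.242×10^4 km³ of water.
Spread over 3.66×10^14 m² of ocean, Δh = 1.242×10^13 / 3.66×10^14 = 0.0339 m = 34 mm.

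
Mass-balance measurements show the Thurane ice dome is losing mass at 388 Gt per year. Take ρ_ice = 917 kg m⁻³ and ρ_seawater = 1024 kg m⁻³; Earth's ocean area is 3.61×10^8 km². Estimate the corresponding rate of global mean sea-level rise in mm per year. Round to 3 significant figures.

ρ_w = 1024 kg m⁻³. Annual water volume added = 388 Gt / ρ_w = 3.880×10^14 kg / 1024 kg m⁻³ = 3.789×10^11 m³.
Δh per year = 3.789×10^11 / 3.61×10^14 = 1.05×10^-3 m = 1.05 mm.

≈ 1.05 mm/yr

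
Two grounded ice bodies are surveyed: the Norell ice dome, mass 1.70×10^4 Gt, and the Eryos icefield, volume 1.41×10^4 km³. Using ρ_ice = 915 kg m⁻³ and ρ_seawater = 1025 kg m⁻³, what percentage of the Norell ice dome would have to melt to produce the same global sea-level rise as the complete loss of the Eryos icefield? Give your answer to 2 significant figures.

Equal sea-level rise means equal mass of meltwater, i.e. equal mass of ice lost.
Ice mass of Eryos: 1.290×10^16 kg; ice mass of Norell: 1.700×10^16 kg.
Fraction required = 1.290×10^16 / 1.700×10^16 = 0.759 → 76 %.

≈ 76 %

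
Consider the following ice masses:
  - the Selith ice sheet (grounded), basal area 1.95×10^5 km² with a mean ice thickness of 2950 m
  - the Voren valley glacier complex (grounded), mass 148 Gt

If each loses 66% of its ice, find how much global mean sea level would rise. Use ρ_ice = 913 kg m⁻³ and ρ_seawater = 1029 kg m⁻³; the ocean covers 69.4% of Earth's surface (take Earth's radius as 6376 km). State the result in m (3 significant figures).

≈ 0.950 m

Selith: ice volume = 1.95×10^5 km² × 2950 m = 5.752×10^5 km³; 0.66 × 5.752×10^5 × (913/1029) = 3.369×10^5 km³ of water.
Voren: 0.66 × 148 Gt = 9.768×10^13 kg; dividing by ρ_w = 1029 kg m⁻³ gives 9.493×10^10 m³ of water.
Total added water ≈ 3.370×10^14 m³ over 3.55×10^14 m² → Δh = 0.950 m.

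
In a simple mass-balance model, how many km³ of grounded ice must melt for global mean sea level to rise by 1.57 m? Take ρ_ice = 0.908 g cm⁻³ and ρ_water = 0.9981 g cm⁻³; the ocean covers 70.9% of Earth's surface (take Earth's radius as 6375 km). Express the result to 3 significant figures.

≈ 6.25×10^5 km³

Required water volume = Δh × A = 1.57 m × 3.62×10^14 m² = 5.685×10^14 m³ = 5.685×10^5 km³.
Ice volume = water volume × ρ_w/ρ_ice = 5.685×10^5 × 998.1/908 = 6.25×10^5 km³.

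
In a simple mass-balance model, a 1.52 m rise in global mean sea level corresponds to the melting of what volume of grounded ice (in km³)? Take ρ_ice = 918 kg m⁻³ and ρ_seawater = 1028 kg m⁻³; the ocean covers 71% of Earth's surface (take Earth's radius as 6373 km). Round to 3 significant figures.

Required water volume = Δh × A = 1.52 m × 3.62×10^14 m² = 5.508×10^14 m³ = 5.508×10^5 km³.
Ice volume = water volume × ρ_w/ρ_ice = 5.508×10^5 × 1028/918 = 6.17×10^5 km³.

≈ 6.17×10^5 km³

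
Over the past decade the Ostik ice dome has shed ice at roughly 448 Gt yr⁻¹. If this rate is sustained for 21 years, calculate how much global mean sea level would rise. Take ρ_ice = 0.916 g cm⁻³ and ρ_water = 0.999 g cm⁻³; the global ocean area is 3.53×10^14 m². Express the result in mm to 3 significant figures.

Total mass lost = 448 Gt/yr × 21 yr = 9408 Gt = 9.408×10^15 kg.
ρ_w = 0.999 g cm⁻³ = 999 kg m⁻³, so water volume = 9.408×10^15 / 999 = 9.417×10^12 m³.
Δh = 9.417×10^12 / 3.53×10^14 = 0.0267 m = 26.7 mm.

≈ 26.7 mm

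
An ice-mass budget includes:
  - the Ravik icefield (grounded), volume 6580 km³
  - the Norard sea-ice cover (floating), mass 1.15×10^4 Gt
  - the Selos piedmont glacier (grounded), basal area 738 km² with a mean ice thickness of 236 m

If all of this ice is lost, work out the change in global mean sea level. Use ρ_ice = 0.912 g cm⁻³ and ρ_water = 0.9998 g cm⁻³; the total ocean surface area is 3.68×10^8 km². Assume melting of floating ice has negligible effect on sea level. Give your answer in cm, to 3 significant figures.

≈ 1.67 cm

Ravik: 6580 km³ × (912/999.8) = 6002 km³ of water.
The Norard sea-ice cover is floating and already displaces its own weight of water, so its melt adds essentially nothing to sea level.
Selos: ice volume = 738 km² × 236 m = 174.2 km³; 174.2 × (912/999.8) = 158.9 km³ of water.
Total added water ≈ 6.161×10^12 m³ over 3.68×10^14 m² → Δh = 0.0167 m = 1.67 cm.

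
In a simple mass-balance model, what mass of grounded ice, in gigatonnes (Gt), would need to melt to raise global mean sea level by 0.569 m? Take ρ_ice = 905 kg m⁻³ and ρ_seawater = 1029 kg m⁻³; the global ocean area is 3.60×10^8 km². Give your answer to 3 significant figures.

Required water volume = Δh × A = 0.569 m × 3.60×10^14 m² = 2.048×10^14 m³.
ρ_w = 1029 kg m⁻³, so the mass of water = 2.048×10^14 m³ × 1029 kg m⁻³ = 2.108×10^17 kg = 2.11×10^5 Gt (and the same mass of ice, by conservation).

≈ 2.11×10^5 Gt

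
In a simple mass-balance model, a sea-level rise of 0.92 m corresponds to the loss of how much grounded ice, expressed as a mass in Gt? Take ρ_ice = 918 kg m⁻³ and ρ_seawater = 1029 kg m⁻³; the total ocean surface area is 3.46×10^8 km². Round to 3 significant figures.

≈ 3.28×10^5 Gt

Required water volume = Δh × A = 0.92 m × 3.46×10^14 m² = 3.183×10^14 m³.
ρ_w = 1029 kg m⁻³, so the mass of water = 3.183×10^14 m³ × 1029 kg m⁻³ = 3.276×10^17 kg = 3.28×10^5 Gt (and the same mass of ice, by conservation).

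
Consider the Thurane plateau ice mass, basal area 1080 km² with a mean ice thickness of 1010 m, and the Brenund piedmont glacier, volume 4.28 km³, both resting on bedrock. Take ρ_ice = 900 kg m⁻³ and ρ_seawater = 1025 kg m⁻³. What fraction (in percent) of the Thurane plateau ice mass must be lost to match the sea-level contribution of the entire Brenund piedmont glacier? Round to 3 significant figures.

≈ 0.392 %

Equal sea-level rise means equal mass of meltwater, i.e. equal mass of ice lost.
Ice mass of Brenund: 3.852×10^12 kg; ice mass of Thurane: 9.817×10^14 kg.
Fraction required = 3.852×10^12 / 9.817×10^14 = 3.92×10^-3 → 0.392 %.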